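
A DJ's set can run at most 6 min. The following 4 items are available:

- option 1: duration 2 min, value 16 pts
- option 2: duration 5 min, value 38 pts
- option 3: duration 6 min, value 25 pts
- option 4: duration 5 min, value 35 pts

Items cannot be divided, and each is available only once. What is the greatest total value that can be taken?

38 pts

Check high-value combinations within 6 min:
- option 2: duration 5, value 38
- option 4: duration 5, value 35
- option 3: duration 6, value 25
Best: 38 pts.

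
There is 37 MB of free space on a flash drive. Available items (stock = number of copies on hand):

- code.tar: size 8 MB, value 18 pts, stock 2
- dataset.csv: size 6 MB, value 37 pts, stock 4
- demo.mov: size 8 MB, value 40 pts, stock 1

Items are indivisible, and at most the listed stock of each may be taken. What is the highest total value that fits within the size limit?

Best selections within size 37 and stock limits:
- 4×dataset.csv + 1×demo.mov: size 32, value 188
- 1×code.tar + 3×dataset.csv + 1×demo.mov: size 34, value 169
Best: 188 pts.

188 pts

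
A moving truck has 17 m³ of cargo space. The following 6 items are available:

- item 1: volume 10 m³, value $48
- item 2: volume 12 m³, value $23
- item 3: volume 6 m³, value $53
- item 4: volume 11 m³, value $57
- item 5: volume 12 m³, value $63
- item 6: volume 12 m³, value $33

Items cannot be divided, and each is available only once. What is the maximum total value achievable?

Check high-value combinations within 17 m³:
- item 3+item 4: volume 6+11=17, value 53+57=110
- item 1+item 3: volume 10+6=16, value 48+53=101
- item 5: volume 12, value 63
- item 4: volume 11, value 57
Best: $110.

$110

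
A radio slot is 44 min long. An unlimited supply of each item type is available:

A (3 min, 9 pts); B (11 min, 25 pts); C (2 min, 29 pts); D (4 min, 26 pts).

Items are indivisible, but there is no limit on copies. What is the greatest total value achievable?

Best value-per-unit is C at 29/2, and filling with it alone uses duration 22×2=44. No mix of the others beats 22×29 = 638.

638 pts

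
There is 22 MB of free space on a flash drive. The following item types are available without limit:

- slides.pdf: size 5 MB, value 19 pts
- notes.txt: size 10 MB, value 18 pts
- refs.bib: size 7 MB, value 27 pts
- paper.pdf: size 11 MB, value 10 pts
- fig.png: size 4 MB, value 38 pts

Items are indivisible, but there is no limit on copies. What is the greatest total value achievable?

190 pts

Best value-per-unit is fig.png at 38/4, and filling with it alone uses size 5×4=20. No mix of the others beats 5×38 = 190.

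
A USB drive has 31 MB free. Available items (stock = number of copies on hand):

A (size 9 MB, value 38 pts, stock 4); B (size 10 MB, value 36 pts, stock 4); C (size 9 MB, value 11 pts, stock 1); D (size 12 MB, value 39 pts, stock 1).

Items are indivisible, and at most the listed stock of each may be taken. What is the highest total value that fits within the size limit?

Best selections within size 31 and stock limits:
- 2×A + 1×D: size 30, value 115
- 3×A: size 27, value 114
- 1×A + 1×B + 1×D: size 31, value 113
Best: 115 pts.

115 pts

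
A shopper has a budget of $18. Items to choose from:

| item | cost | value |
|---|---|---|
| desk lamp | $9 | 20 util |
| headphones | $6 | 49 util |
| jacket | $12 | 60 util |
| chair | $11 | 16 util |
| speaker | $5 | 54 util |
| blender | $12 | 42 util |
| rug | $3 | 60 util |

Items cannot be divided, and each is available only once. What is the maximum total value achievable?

Check high-value combinations within $18:
- headphones+speaker+rug: cost 6+5+3=14, value 49+54+60=163
- desk lamp+speaker+rug: cost 9+5+3=17, value 20+54+60=134
- desk lamp+headphones+rug: cost 9+6+3=18, value 20+49+60=129
- jacket+rug: cost 12+3=15, value 60+60=120
Best: 163 util.

163 util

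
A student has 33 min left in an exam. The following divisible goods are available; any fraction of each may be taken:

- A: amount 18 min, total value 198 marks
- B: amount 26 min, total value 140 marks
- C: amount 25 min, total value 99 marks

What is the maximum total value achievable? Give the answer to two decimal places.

Take in order of value per unit:
- A (198/18 per unit): all 18 → value 198, running total 198.00
- B (140/26 per unit): 15 of 26 → value 15×140/26 = 80.7692, running total 278.77
Total 278.77.

278.77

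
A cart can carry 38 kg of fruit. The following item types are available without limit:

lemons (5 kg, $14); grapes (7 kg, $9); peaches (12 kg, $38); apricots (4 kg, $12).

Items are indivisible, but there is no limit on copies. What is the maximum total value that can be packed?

Best value-per-unit is peaches at 38/12; filling with it alone gives 3×38 = 114.
Optimal mix: 2×lemons + 2×peaches + 1×apricots → weight 38, value 116.

$116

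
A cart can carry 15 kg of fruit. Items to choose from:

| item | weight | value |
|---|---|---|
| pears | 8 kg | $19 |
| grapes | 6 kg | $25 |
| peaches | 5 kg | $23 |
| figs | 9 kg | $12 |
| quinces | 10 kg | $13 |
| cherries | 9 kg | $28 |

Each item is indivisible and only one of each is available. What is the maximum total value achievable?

$53

This is a 0/1 knapsack; check combinations near the capacity.
- grapes+cherries: weight 6+9=15, value 25+28=53
- peaches+cherries: weight 5+9=14, value 23+28=51
- grapes+peaches: weight 6+5=11, value 25+23=48
Best: $53.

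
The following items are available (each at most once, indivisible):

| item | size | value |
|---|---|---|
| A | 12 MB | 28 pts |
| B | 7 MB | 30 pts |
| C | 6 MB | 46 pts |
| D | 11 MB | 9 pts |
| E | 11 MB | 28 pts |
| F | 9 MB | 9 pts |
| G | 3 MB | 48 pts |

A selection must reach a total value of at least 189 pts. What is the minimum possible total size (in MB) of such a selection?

Subsets with value ≥ 189, sorted by total size:
- A+B+C+E+F+G: size 48, value 189
- A+B+C+D+E+G: size 50, value 189
Minimum size: 48 MB.

48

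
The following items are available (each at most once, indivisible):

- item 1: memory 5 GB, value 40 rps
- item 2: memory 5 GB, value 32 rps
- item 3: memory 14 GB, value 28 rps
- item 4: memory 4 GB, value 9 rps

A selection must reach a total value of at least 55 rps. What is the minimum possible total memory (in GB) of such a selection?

Subsets with value ≥ 55, sorted by total memory:
- item 1+item 2: memory 10, value 72
- item 1+item 2+item 4: memory 14, value 81
Minimum memory: 10 GB.

10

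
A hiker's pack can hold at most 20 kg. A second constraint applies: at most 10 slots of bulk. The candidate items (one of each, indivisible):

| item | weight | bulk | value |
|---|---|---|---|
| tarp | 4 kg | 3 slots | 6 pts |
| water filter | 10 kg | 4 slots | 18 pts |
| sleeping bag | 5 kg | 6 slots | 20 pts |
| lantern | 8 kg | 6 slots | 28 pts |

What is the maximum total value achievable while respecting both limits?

Feasible sets respecting both limits:
- water filter+lantern: weight 18, bulk 10, value 46
- water filter+sleeping bag: weight 15, bulk 10, value 38
- tarp+lantern: weight 12, bulk 9, value 34
Best: 46 pts.

46 pts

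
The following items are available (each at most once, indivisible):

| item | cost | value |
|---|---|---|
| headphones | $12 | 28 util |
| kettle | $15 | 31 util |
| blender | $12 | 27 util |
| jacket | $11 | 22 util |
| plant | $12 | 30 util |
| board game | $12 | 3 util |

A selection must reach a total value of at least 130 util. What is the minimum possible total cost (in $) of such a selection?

62

Subsets with value ≥ 130, sorted by total cost:
- headphones+kettle+blender+jacket+plant: cost 62, value 138
- headphones+kettle+blender+jacket+plant+board game: cost 74, value 141
Minimum cost: 62 $.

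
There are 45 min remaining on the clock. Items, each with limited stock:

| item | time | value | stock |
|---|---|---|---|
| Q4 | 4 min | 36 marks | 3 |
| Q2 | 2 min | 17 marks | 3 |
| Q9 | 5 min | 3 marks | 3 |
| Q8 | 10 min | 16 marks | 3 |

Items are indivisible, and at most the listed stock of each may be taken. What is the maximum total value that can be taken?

Top feasible selections:
- 3×Q4 + 3×Q2 + 1×Q9 + 2×Q8: time 43, value 194
- 3×Q4 + 3×Q2 + 2×Q8: time 38, value 191
- 3×Q4 + 3×Q2 + 3×Q9 + 1×Q8: time 43, value 184
- 3×Q4 + 3×Q2 + 2×Q9 + 1×Q8: time 38, value 181
Best: 194 marks.

194 marks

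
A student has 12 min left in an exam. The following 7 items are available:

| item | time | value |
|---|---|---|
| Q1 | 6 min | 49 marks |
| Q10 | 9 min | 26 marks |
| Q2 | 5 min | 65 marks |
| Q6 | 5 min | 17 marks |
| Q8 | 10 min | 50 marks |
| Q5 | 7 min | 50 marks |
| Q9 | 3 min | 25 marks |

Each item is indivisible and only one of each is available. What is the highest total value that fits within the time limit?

115 marks

This is a 0/1 knapsack; check combinations near the capacity.
- Q2+Q5: time 5+7=12, value 65+50=115
- Q1+Q2: time 6+5=11, value 49+65=114
- Q2+Q9: time 5+3=8, value 65+25=90
- Q2+Q6: time 5+5=10, value 65+17=82
- Q5+Q9: time 7+3=10, value 50+25=75
Best: 115 marks.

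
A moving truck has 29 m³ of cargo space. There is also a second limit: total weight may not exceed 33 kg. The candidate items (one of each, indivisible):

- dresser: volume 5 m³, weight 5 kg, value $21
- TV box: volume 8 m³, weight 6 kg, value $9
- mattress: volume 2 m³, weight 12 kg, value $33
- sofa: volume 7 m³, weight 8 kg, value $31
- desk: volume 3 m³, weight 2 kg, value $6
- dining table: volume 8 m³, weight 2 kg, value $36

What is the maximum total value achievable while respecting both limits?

$127

Feasible sets respecting both limits:
- dresser+mattress+sofa+desk+dining table: volume 25, weight 29, value 127
- dresser+mattress+sofa+dining table: volume 22, weight 27, value 121
- TV box+mattress+sofa+desk+dining table: volume 28, weight 30, value 115
Best: $127.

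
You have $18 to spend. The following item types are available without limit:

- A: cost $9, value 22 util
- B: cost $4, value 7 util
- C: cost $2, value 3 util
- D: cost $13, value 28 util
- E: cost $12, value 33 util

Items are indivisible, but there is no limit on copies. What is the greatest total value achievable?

Best value-per-unit is E at 33/12; filling with it alone gives 1×33 = 33.
Optimal mix: 2×A → cost 18, value 44.

44 util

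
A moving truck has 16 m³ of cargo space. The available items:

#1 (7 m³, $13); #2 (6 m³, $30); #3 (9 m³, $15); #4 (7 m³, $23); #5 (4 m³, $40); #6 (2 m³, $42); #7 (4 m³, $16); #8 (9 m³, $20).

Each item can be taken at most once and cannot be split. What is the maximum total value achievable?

Check high-value combinations within 16 m³:
- #2+#5+#6+#7: volume 6+4+2+4=16, value 30+40+42+16=128
- #2+#5+#6: volume 6+4+2=12, value 30+40+42=112
- #4+#5+#6: volume 7+4+2=13, value 23+40+42=105
Best: $128.

$128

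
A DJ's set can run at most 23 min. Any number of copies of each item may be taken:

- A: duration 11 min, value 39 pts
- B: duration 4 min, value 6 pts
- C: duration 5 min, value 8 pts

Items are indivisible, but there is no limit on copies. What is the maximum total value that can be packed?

Best value-per-unit is A at 39/11, and filling with it alone uses duration 2×11=22. No mix of the others beats 2×39 = 78.

78 pts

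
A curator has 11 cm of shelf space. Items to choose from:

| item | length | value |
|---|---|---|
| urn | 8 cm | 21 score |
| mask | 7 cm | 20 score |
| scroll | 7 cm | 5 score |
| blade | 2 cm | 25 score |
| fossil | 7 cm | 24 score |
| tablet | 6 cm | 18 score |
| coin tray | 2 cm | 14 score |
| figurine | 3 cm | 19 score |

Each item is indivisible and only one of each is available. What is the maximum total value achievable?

Check high-value combinations within 11 cm:
- blade+fossil+coin tray: length 2+7+2=11, value 25+24+14=63
- blade+tablet+figurine: length 2+6+3=11, value 25+18+19=62
- mask+blade+coin tray: length 7+2+2=11, value 20+25+14=59
- blade+coin tray+figurine: length 2+2+3=7, value 25+14+19=58
- blade+tablet+coin tray: length 2+6+2=10, value 25+18+14=57
Best: 63 score.

63 score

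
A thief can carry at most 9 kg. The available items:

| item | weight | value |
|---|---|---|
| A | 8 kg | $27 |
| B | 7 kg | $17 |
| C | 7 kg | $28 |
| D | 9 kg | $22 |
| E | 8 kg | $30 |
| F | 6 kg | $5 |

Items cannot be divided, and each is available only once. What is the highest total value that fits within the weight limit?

Check high-value combinations within 9 kg:
- E: weight 8, value 30
- C: weight 7, value 28
- A: weight 8, value 27
- D: weight 9, value 22
- B: weight 7, value 17
Best: $30.

$30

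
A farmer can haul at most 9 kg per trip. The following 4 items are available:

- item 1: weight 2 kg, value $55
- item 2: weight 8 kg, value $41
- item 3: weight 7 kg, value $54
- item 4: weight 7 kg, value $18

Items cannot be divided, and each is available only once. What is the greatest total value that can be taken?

$109

Check high-value combinations within 9 kg:
- item 1+item 3: weight 2+7=9, value 55+54=109
- item 1+item 4: weight 2+7=9, value 55+18=73
- item 1: weight 2, value 55
Best: $109.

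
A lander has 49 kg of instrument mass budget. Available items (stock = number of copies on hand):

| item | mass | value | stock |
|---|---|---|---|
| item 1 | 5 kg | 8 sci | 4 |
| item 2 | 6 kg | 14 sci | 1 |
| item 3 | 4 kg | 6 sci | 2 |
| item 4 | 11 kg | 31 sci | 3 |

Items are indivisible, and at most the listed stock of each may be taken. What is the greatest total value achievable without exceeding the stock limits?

123 sci

Top feasible selections:
- 2×item 1 + 1×item 2 + 3×item 4: mass 49, value 123
- 1×item 1 + 1×item 2 + 1×item 3 + 3×item 4: mass 48, value 121
- 1×item 2 + 2×item 3 + 3×item 4: mass 47, value 119
- 3×item 1 + 3×item 4: mass 48, value 117
Best: 123 sci.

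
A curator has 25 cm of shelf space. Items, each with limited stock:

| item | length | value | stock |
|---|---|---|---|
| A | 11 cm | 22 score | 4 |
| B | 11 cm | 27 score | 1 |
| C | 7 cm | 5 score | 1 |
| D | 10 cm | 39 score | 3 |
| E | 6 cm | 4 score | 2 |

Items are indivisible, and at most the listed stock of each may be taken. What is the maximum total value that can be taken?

Best selections within length 25 and stock limits:
- 2×D: length 20, value 78
- 1×B + 1×D: length 21, value 66
Best: 78 score.

78 score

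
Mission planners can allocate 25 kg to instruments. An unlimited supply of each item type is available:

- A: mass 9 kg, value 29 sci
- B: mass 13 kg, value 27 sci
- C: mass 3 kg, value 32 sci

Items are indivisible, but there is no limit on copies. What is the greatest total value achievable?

Best value-per-unit is C at 32/3, and filling with it alone uses mass 8×3=24. No mix of the others beats 8×32 = 256.

256 sci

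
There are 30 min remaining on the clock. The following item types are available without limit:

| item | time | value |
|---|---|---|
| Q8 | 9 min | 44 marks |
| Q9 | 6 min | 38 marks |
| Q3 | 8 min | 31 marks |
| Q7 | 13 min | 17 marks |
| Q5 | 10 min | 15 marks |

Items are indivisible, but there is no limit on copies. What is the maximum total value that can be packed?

Best value-per-unit is Q9 at 38/6, and filling with it alone uses time 5×6=30. No mix of the others beats 5×38 = 190.

190 marks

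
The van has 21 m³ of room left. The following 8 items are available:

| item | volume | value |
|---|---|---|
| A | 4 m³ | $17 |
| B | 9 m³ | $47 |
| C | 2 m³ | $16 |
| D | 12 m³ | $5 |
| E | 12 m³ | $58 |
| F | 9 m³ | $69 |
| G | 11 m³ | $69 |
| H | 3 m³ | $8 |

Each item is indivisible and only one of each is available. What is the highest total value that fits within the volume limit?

$138

Check high-value combinations within 21 m³:
- F+G: volume 9+11=20, value 69+69=138
- B+C+F: volume 9+2+9=20, value 47+16+69=132
- E+F: volume 12+9=21, value 58+69=127
- B+F+H: volume 9+9+3=21, value 47+69+8=124
Best: $138.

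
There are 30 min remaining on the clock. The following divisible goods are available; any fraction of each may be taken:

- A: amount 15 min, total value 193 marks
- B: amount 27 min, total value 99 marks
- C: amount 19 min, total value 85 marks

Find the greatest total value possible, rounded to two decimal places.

260.11

Take in order of value per unit:
- A (193/15 per unit): all 15 → value 193, running total 193.00
- C (85/19 per unit): 15 of 19 → value 15×85/19 = 67.1053, running total 260.11
Total 260.11.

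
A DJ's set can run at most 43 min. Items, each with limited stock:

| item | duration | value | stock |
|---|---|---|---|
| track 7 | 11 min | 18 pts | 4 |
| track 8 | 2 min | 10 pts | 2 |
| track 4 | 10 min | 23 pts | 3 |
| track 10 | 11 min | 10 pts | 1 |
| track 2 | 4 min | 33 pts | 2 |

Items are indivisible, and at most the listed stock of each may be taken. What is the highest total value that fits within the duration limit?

Top feasible selections:
- 2×track 8 + 3×track 4 + 2×track 2: duration 42, value 155
- 1×track 7 + 2×track 8 + 2×track 4 + 2×track 2: duration 43, value 150
- 1×track 8 + 3×track 4 + 2×track 2: duration 40, value 145
- 2×track 8 + 2×track 4 + 1×track 10 + 2×track 2: duration 43, value 142
Best: 155 pts.

155 pts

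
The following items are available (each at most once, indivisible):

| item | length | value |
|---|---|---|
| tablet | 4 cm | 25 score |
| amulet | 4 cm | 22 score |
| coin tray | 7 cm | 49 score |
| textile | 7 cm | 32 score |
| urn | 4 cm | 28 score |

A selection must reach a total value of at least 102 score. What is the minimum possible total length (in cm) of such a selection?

Subsets with value ≥ 102, sorted by total length:
- tablet+coin tray+urn: length 15, value 102
- coin tray+textile+urn: length 18, value 109
- tablet+coin tray+textile: length 18, value 106
Minimum length: 15 cm.

15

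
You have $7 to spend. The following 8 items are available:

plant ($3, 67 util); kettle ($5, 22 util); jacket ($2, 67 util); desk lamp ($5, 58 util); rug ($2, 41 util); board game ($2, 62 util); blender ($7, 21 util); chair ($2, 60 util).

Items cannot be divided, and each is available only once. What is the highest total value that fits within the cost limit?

196 util

This is a 0/1 knapsack; check combinations near the capacity.
- plant+jacket+board game: cost 3+2+2=7, value 67+67+62=196
- plant+jacket+chair: cost 3+2+2=7, value 67+67+60=194
- jacket+board game+chair: cost 2+2+2=6, value 67+62+60=189
Best: 196 util.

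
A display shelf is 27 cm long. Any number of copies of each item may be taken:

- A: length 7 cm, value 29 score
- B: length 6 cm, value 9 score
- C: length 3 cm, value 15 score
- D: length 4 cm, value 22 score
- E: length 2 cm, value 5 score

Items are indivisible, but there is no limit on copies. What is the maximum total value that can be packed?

147 score

Best value-per-unit is D at 22/4; filling with it alone gives 6×22 = 132.
Optimal mix: 1×C + 6×D → length 27, value 147.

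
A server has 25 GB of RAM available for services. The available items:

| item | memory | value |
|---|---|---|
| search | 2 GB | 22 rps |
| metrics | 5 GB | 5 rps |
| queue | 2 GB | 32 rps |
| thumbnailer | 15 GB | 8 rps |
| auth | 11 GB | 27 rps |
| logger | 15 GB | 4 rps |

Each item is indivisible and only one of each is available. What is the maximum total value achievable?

86 rps

Check high-value combinations within 25 GB:
- search+metrics+queue+auth: memory 2+5+2+11=20, value 22+5+32+27=86
- search+queue+auth: memory 2+2+11=15, value 22+32+27=81
- search+metrics+queue+thumbnailer: memory 2+5+2+15=24, value 22+5+32+8=67
- metrics+queue+auth: memory 5+2+11=18, value 5+32+27=64
- search+metrics+queue+logger: memory 2+5+2+15=24, value 22+5+32+4=63
Best: 86 rps.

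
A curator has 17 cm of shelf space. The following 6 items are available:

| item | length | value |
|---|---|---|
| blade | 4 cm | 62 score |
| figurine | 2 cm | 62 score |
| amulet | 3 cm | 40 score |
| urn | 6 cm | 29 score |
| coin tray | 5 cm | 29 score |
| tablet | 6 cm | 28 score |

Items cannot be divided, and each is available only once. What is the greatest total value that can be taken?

Check high-value combinations within 17 cm:
- blade+figurine+amulet+coin tray: length 4+2+3+5=14, value 62+62+40+29=193
- blade+figurine+amulet+urn: length 4+2+3+6=15, value 62+62+40+29=193
- blade+figurine+amulet+tablet: length 4+2+3+6=15, value 62+62+40+28=192
- blade+figurine+urn+coin tray: length 4+2+6+5=17, value 62+62+29+29=182
- blade+figurine+coin tray+tablet: length 4+2+5+6=17, value 62+62+29+28=181
Best: 193 score.

193 score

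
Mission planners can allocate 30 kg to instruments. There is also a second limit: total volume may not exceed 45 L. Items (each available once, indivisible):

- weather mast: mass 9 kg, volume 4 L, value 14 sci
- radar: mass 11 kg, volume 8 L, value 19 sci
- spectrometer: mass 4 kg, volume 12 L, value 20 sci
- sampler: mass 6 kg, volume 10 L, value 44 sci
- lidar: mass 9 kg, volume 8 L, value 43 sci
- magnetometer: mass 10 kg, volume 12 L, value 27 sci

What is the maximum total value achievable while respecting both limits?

134 sci

Feasible sets respecting both limits:
- spectrometer+sampler+lidar+magnetometer: mass 29, volume 42, value 134
- radar+spectrometer+sampler+lidar: mass 30, volume 38, value 126
- weather mast+spectrometer+sampler+lidar: mass 28, volume 34, value 121
- sampler+lidar+magnetometer: mass 25, volume 30, value 114
Best: 134 sci.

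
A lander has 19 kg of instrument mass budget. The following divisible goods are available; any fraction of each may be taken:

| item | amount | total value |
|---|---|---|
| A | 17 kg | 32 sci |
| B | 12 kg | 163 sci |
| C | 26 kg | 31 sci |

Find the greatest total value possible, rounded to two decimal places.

176.18

Take in order of value per unit:
- B (163/12 per unit): all 12 → value 163, running total 163.00
- A (32/17 per unit): 7 of 17 → value 7×32/17 = 13.1765, running total 176.18
Total 176.18.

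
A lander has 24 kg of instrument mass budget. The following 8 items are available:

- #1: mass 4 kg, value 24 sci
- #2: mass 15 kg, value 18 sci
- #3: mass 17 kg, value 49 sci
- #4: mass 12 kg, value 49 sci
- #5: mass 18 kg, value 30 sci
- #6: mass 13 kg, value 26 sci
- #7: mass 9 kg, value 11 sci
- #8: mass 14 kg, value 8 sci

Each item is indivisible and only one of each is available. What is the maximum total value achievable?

Check high-value combinations within 24 kg:
- #1+#4: mass 4+12=16, value 24+49=73
- #1+#3: mass 4+17=21, value 24+49=73
- #4+#7: mass 12+9=21, value 49+11=60
- #1+#5: mass 4+18=22, value 24+30=54
- #1+#6: mass 4+13=17, value 24+26=50
Best: 73 sci.

73 sci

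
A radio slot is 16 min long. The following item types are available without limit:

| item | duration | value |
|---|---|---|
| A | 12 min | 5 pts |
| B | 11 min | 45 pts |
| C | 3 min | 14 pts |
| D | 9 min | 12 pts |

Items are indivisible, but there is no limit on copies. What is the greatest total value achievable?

70 pts

Best value-per-unit is C at 14/3, and filling with it alone uses duration 5×3=15. No mix of the others beats 5×14 = 70.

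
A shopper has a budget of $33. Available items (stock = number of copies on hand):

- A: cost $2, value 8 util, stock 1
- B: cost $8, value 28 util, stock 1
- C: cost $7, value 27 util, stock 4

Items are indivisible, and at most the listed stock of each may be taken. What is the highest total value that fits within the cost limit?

117 util

Top feasible selections:
- 1×A + 1×B + 3×C: cost 31, value 117
- 1×A + 4×C: cost 30, value 116
- 1×B + 3×C: cost 29, value 109
- 4×C: cost 28, value 108
Best: 117 util.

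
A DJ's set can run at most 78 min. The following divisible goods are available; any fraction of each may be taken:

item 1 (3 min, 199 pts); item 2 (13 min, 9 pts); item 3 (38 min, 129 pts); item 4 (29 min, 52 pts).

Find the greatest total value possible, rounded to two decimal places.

385.54

Take in order of value per unit:
- item 1 (199/3 per unit): all 3 → value 199, running total 199.00
- item 3 (129/38 per unit): all 38 → value 129, running total 328.00
- item 4 (52/29 per unit): all 29 → value 52, running total 380.00
- item 2 (9/13 per unit): 8 of 13 → value 8×9/13 = 5.5385, running total 385.54
Total 385.54.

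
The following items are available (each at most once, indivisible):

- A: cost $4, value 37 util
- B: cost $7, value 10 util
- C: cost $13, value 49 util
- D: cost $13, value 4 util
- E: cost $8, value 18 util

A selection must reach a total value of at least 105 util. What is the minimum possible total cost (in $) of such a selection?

32

Subsets with value ≥ 105, sorted by total cost:
- A+B+C+E: cost 32, value 114
- A+C+D+E: cost 38, value 108
Minimum cost: 32 $.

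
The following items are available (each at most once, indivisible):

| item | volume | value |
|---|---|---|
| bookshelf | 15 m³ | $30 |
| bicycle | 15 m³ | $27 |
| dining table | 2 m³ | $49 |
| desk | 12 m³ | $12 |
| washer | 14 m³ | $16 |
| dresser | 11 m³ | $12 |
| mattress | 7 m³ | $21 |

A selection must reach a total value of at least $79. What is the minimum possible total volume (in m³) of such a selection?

17

Subsets with value ≥ 79, sorted by total volume:
- bookshelf+dining table: volume 17, value 79
- dining table+dresser+mattress: volume 20, value 82
Minimum volume: 17 m³.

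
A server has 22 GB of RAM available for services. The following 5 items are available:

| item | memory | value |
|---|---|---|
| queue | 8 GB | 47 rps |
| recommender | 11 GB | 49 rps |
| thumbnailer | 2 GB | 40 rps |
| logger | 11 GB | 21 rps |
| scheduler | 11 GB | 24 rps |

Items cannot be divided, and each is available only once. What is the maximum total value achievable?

136 rps

This is a 0/1 knapsack; check combinations near the capacity.
- queue+recommender+thumbnailer: memory 8+11+2=21, value 47+49+40=136
- queue+thumbnailer+scheduler: memory 8+2+11=21, value 47+40+24=111
- queue+thumbnailer+logger: memory 8+2+11=21, value 47+40+21=108
Best: 136 rps.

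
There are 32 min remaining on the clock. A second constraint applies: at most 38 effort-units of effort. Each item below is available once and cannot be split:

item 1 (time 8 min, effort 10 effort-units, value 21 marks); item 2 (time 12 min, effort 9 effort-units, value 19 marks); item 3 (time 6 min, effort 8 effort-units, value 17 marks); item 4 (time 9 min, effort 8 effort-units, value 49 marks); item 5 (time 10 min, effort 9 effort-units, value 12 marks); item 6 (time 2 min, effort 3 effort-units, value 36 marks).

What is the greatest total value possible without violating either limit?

Feasible sets respecting both limits:
- item 1+item 2+item 4+item 6: time 31, effort 30, value 125
- item 1+item 3+item 4+item 6: time 25, effort 29, value 123
- item 2+item 3+item 4+item 6: time 29, effort 28, value 121
- item 1+item 4+item 5+item 6: time 29, effort 30, value 118
Best: 125 marks.

125 marks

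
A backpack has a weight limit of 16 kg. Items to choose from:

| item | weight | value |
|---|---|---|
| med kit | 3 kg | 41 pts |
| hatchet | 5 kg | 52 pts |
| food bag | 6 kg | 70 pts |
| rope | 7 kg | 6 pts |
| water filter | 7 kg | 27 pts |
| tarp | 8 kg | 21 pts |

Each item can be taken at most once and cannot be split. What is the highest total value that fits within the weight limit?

163 pts

Check high-value combinations within 16 kg:
- med kit+hatchet+food bag: weight 3+5+6=14, value 41+52+70=163
- med kit+food bag+water filter: weight 3+6+7=16, value 41+70+27=138
- hatchet+food bag: weight 5+6=11, value 52+70=122
Best: 163 pts.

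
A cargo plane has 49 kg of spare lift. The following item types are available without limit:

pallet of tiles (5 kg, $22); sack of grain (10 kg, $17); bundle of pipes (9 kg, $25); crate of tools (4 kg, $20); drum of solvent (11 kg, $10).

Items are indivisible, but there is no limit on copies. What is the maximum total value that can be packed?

Best value-per-unit is crate of tools at 20/4; filling with it alone gives 12×20 = 240.
Optimal mix: 1×pallet of tiles + 11×crate of tools → weight 49, value 242.

$242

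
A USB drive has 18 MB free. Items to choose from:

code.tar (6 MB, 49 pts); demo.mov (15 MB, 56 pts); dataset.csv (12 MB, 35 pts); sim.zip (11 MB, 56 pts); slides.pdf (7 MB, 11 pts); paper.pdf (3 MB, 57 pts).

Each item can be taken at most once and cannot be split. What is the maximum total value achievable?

117 pts

Check high-value combinations within 18 MB:
- code.tar+slides.pdf+paper.pdf: size 6+7+3=16, value 49+11+57=117
- sim.zip+paper.pdf: size 11+3=14, value 56+57=113
- demo.mov+paper.pdf: size 15+3=18, value 56+57=113
- code.tar+paper.pdf: size 6+3=9, value 49+57=106
Best: 117 pts.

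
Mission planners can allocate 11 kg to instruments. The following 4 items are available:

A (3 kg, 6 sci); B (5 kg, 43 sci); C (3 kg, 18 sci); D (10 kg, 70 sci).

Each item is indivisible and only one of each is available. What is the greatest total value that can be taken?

70 sci

Check high-value combinations within 11 kg:
- D: mass 10, value 70
- A+B+C: mass 3+5+3=11, value 6+43+18=67
- B+C: mass 5+3=8, value 43+18=61
- A+B: mass 3+5=8, value 6+43=49
Best: 70 sci.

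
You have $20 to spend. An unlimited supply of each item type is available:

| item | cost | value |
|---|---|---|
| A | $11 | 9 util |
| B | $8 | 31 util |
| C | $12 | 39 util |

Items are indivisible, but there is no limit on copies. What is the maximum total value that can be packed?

70 util

Best value-per-unit is B at 31/8; filling with it alone gives 2×31 = 62.
Optimal mix: 1×B + 1×C → cost 20, value 70.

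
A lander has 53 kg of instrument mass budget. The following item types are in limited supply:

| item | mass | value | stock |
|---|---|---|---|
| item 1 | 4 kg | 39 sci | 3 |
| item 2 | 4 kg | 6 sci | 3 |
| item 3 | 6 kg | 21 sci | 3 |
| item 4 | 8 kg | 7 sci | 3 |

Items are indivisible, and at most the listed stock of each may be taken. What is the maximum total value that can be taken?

205 sci

Top feasible selections:
- 3×item 1 + 3×item 2 + 3×item 3 + 1×item 4: mass 50, value 205
- 3×item 1 + 1×item 2 + 3×item 3 + 2×item 4: mass 50, value 200
Best: 205 sci.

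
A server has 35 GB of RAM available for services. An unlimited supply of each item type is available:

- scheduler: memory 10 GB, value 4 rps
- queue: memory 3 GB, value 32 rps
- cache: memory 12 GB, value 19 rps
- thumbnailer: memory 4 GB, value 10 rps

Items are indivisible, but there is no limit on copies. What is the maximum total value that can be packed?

Best value-per-unit is queue at 32/3, and filling with it alone uses memory 11×3=33. No mix of the others beats 11×32 = 352.

352 rps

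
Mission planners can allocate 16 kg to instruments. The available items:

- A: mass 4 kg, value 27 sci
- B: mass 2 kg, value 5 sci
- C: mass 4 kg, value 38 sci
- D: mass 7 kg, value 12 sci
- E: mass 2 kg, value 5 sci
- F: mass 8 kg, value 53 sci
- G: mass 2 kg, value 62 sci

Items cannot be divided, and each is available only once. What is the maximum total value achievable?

158 sci

Check high-value combinations within 16 kg:
- B+C+F+G: mass 2+4+8+2=16, value 5+38+53+62=158
- C+E+F+G: mass 4+2+8+2=16, value 38+5+53+62=158
- C+F+G: mass 4+8+2=14, value 38+53+62=153
- A+B+F+G: mass 4+2+8+2=16, value 27+5+53+62=147
Best: 158 sci.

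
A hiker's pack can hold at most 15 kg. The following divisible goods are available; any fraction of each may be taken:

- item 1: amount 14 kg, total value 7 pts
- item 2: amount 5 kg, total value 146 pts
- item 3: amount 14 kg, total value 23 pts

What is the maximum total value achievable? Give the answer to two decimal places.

162.43

Take in order of value per unit:
- item 2 (146/5 per unit): all 5 → value 146, running total 146.00
- item 3 (23/14 per unit): 10 of 14 → value 10×23/14 = 16.4286, running total 162.43
Total 162.43.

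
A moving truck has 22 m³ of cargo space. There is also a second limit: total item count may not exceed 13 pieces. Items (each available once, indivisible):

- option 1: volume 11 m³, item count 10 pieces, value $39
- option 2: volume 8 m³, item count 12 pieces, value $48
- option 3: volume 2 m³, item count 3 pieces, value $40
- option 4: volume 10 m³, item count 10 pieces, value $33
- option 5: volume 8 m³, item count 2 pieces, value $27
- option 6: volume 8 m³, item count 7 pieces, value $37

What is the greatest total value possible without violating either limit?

Feasible sets respecting both limits:
- option 3+option 5+option 6: volume 18, item count 12, value 104
- option 1+option 3: volume 13, item count 13, value 79
- option 3+option 6: volume 10, item count 10, value 77
Best: $104.

$104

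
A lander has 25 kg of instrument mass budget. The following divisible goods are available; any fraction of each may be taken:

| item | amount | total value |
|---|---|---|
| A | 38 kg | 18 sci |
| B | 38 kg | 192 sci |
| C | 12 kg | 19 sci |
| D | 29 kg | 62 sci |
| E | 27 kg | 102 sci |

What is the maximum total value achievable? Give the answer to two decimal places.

126.32

Take in order of value per unit:
- B (192/38 per unit): 25 of 38 → value 25×192/38 = 126.3158, running total 126.32
Total 126.32.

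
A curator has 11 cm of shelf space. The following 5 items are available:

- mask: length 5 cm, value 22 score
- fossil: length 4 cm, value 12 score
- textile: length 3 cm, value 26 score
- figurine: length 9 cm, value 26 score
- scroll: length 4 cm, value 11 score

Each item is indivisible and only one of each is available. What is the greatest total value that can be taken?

49 score

Check high-value combinations within 11 cm:
- fossil+textile+scroll: length 4+3+4=11, value 12+26+11=49
- mask+textile: length 5+3=8, value 22+26=48
- fossil+textile: length 4+3=7, value 12+26=38
- textile+scroll: length 3+4=7, value 26+11=37
- mask+fossil: length 5+4=9, value 22+12=34
Best: 49 score.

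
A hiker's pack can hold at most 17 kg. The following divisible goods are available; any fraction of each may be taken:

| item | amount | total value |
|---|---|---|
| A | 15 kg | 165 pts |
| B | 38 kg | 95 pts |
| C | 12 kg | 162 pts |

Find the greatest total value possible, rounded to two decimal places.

217.00

Take in order of value per unit:
- C (162/12 per unit): all 12 → value 162, running total 162.00
- A (165/15 per unit): 5 of 15 → value 5×165/15 = 55.0000, running total 217.00
Total 217.00.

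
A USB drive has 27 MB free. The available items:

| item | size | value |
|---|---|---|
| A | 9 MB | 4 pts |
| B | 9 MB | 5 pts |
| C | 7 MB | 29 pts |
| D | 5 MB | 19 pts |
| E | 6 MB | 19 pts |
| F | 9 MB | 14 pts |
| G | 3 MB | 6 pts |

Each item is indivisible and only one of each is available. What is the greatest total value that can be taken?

Check high-value combinations within 27 MB:
- C+D+E+F: size 7+5+6+9=27, value 29+19+19+14=81
- C+D+E+G: size 7+5+6+3=21, value 29+19+19+6=73
- B+C+D+E: size 9+7+5+6=27, value 5+29+19+19=72
- A+C+D+E: size 9+7+5+6=27, value 4+29+19+19=71
Best: 81 pts.

81 pts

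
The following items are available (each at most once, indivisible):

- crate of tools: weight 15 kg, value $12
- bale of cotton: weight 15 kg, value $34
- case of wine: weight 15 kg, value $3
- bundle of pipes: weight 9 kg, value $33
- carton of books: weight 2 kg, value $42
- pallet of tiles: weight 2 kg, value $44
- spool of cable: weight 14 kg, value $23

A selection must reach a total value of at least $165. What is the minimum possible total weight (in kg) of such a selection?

Subsets with value ≥ 165, sorted by total weight:
- bale of cotton+bundle of pipes+carton of books+pallet of tiles+spool of cable: weight 42, value 176
- crate of tools+bale of cotton+bundle of pipes+carton of books+pallet of tiles: weight 43, value 165
- crate of tools+bale of cotton+bundle of pipes+carton of books+pallet of tiles+spool of cable: weight 57, value 188
Minimum weight: 42 kg.

42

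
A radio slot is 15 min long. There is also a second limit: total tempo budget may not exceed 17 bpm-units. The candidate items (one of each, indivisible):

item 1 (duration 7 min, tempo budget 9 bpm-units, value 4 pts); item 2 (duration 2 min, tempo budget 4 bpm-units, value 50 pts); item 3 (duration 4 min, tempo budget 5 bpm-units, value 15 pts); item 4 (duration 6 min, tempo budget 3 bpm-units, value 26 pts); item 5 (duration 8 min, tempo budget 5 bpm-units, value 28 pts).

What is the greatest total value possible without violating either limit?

Feasible sets respecting both limits:
- item 2+item 3+item 5: duration 14, tempo budget 14, value 93
- item 2+item 3+item 4: duration 12, tempo budget 12, value 91
- item 1+item 2+item 4: duration 15, tempo budget 16, value 80
Best: 93 pts.

93 pts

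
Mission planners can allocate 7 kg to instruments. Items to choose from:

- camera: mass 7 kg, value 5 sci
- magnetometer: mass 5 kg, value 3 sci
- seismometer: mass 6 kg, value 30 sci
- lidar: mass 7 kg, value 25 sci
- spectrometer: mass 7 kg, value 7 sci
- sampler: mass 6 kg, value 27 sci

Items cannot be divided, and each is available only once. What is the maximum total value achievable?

30 sci

This is a 0/1 knapsack; check combinations near the capacity.
- seismometer: mass 6, value 30
- sampler: mass 6, value 27
- lidar: mass 7, value 25
- spectrometer: mass 7, value 7
- camera: mass 7, value 5
Best: 30 sci.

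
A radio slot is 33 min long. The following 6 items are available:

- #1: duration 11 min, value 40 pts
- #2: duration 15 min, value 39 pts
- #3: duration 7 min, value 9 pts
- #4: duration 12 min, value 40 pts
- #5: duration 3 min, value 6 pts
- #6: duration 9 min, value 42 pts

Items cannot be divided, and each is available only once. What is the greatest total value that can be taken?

122 pts

Check high-value combinations within 33 min:
- #1+#4+#6: duration 11+12+9=32, value 40+40+42=122
- #1+#3+#5+#6: duration 11+7+3+9=30, value 40+9+6+42=97
- #3+#4+#5+#6: duration 7+12+3+9=31, value 9+40+6+42=97
- #1+#3+#4+#5: duration 11+7+12+3=33, value 40+9+40+6=95
Best: 122 pts.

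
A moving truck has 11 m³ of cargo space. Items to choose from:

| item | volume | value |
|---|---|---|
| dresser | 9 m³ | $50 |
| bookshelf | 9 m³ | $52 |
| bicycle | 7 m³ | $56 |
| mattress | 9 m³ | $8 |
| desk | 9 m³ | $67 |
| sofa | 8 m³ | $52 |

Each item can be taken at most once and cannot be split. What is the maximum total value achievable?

$67

Check high-value combinations within 11 m³:
- desk: volume 9, value 67
- bicycle: volume 7, value 56
- sofa: volume 8, value 52
- bookshelf: volume 9, value 52
- dresser: volume 9, value 50
Best: $67.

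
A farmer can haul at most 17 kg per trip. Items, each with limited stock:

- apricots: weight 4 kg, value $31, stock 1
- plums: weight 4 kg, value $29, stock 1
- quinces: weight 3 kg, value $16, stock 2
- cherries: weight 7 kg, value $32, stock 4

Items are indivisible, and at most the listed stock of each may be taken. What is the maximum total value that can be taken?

$95

Top feasible selections:
- 1×apricots + 2×quinces + 1×cherries: weight 17, value 95
- 1×plums + 2×quinces + 1×cherries: weight 17, value 93
- 1×apricots + 1×plums + 2×quinces: weight 14, value 92
Best: $95.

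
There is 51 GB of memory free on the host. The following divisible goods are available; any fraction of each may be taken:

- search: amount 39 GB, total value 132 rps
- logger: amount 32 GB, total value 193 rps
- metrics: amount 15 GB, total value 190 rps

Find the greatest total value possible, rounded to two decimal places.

Take in order of value per unit:
- metrics (190/15 per unit): all 15 → value 190, running total 190.00
- logger (193/32 per unit): all 32 → value 193, running total 383.00
- search (132/39 per unit): 4 of 39 → value 4×132/39 = 13.5385, running total 396.54
Total 396.54.

396.54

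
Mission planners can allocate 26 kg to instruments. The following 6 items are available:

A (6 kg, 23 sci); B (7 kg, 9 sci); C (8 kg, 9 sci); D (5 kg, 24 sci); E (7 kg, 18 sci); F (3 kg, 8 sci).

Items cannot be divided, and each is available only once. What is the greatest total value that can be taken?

Check high-value combinations within 26 kg:
- A+B+D+E: mass 6+7+5+7=25, value 23+9+24+18=74
- A+C+D+E: mass 6+8+5+7=26, value 23+9+24+18=74
- A+D+E+F: mass 6+5+7+3=21, value 23+24+18+8=73
- A+D+E: mass 6+5+7=18, value 23+24+18=65
Best: 74 sci.

74 sci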